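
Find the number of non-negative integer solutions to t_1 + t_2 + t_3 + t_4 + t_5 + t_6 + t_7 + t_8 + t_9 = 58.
C(58+9-1, 9-1) = C(66, 8) = 5743572120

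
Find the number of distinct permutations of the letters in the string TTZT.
4! / (3! × 1!) = 4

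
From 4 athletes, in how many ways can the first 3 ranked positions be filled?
P(4,3) = 4!/(4-3)! = 24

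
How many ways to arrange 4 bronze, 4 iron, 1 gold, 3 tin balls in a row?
12! / (4! × 4! × 1! × 3!) = 138600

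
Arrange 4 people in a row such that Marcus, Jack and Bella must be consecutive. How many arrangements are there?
Treat the 3 as one block: (4-3+1)! × 3! = 2 × 6 = 12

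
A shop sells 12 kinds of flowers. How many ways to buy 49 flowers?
C(49+12-1, 12-1) = C(60, 11) = 342700125300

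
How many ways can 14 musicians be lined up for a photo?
14! = 87178291200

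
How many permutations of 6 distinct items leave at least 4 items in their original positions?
Exactly j fixed points: C(6,j)·!(6-j); sum over j ≥ 4 (derangement numbers via !m = (m-1)·(!(m-1) + !(m-2)): !0..!2 = 1, 0, 1). Σ_{j=4}^{6} C(6,j)·!(6-j) = C(6,4)·!2 + C(6,5)·!1 + C(6,6)·!0 = 15·1 + 6·0 + 1·1 = 16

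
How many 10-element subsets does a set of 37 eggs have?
C(37,10) = 37!/(10!×27!) = 348330136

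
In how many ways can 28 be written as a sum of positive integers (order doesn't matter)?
Pentagonal recurrence p(n) = p(n-1) + p(n-2) - p(n-5) - p(n-7) + p(n-12) + p(n-15) - ... gives p(0..27) = 1, 1, 2, 3, 5, 7, 11, 15, 22, 30, 42, 56, 77, 101, 135, 176, 231, 297, 385, 490, 627, 792, 1002, 1255, 1575, 1958, 2436, 3010. p(28) = p(27) + p(26) - p(23) - p(21) + p(16) + p(13) - p(6) - p(2) = 3010 + 2436 - 1255 - 792 + 231 + 101 - 11 - 2 = 3718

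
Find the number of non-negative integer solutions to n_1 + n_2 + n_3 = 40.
C(40+3-1, 3-1) = C(42, 2) = 861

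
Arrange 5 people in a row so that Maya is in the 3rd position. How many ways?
Fix one position: (5-1)! = 24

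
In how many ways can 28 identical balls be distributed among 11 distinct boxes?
C(28+11-1, 11-1) = C(38, 10) = 472733756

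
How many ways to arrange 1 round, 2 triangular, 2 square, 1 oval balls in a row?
6! / (1! × 2! × 2! × 1!) = 180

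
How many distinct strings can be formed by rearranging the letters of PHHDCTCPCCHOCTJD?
16! / (1! × 2! × 5! × 2! × 2! × 3! × 1!) = 3632428800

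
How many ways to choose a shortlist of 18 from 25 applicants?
C(25,18) = 25!/(18!×7!) = 480700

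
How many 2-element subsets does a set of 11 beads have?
C(11,2) = 11!/(2!×9!) = 55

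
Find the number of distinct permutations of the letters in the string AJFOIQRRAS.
10! / (1! × 2! × 1! × 1! × 1! × 2! × 1! × 1!) = 907200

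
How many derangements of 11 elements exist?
!11 = Σ_{j=0}^{11} (-1)^j·11!/j! = 39916800 - 39916800 + 19958400 - 6652800 + 1663200 - 332640 + 55440 - 7920 + 990 - 110 + 11 - 1 = 14684570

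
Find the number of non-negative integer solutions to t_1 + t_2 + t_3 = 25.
C(25+3-1, 3-1) = C(27, 2) = 351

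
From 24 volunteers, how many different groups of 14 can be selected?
C(24,14) = 24!/(14!×10!) = 1961256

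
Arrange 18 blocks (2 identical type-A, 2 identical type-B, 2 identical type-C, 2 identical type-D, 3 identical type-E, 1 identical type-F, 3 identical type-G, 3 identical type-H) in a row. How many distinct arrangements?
18! / (2! × 2! × 2! × 2! × 3! × 1! × 3! × 3!) = 1852538688000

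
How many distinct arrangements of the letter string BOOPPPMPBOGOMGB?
15! / (4! × 2! × 4! × 2! × 3!) = 94594500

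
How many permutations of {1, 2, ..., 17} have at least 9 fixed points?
Exactly j fixed points: C(17,j)·!(17-j); sum over j ≥ 9 (derangement numbers via !m = (m-1)·(!(m-1) + !(m-2)): !0..!8 = 1, 0, 1, 2, 9, 44, 265, 1854, 14833). Σ_{j=9}^{17} C(17,j)·!(17-j) = C(17,9)·!8 + C(17,10)·!7 + C(17,11)·!6 + C(17,12)·!5 + C(17,13)·!4 + C(17,14)·!3 + C(17,15)·!2 + C(17,16)·!1 + C(17,17)·!0 = 24310·14833 + 19448·1854 + 12376·265 + 6188·44 + 2380·9 + 680·2 + 136·1 + 17·0 + 1·1 = 400221651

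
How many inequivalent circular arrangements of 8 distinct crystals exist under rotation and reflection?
(8-1)!/2 = 5040/2 = 2520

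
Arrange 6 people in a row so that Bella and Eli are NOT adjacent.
Total - adjacent = 6! - (6-1)!×2 = 720 - 240 = 480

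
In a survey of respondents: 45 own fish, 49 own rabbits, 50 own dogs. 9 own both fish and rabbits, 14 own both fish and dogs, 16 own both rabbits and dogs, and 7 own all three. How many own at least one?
|A∪B∪C| = 45+49+50-9-14-16+7 = 112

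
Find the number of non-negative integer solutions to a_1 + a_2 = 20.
C(20+2-1, 2-1) = C(21, 1) = 21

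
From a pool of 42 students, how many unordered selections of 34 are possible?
C(42,34) = 42!/(34!×8!) = 118030185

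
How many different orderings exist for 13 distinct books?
13! = 6227020800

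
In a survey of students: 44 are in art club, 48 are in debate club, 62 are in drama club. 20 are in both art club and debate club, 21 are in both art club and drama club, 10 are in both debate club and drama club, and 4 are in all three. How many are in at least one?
|A∪B∪C| = 44+48+62-20-21-10+4 = 107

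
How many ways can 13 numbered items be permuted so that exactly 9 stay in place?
Choose the 9 fixed points C(13,9) = 715, derange the rest: !4 = Σ_{j=0}^{4} (-1)^j·4!/j! = 24 - 24 + 12 - 4 + 1 = 9. Product = 715 × 9 = 6435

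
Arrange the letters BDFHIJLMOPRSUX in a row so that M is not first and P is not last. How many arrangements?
By inclusion-exclusion: 14! - 2×(14-1)! + (14-2)! = 87178291200 - 12454041600 + 479001600 = 75203251200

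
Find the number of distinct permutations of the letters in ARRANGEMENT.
11! / (2! × 2! × 2! × 1! × 2! × 1! × 1!) = 2494800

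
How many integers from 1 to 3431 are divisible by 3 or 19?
⌊3431/3⌋ + ⌊3431/19⌋ - ⌊3431/57⌋ = 1143 + 180 - 60 = 1263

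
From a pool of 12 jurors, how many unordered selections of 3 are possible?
C(12,3) = 12!/(3!×9!) = 220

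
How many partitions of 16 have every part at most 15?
Let r_j(i) = number of partitions of i into parts ≤ j, for i = 0..16. r_1(i) = 1 for all i; r_j(i) = r_{j-1}(i) + r_j(i-j). Rows j = 2..15: ≤2: 1 1 2 2 3 3 4 4 5 5 6 6 7 7 8 8 9; ≤3: 1 1 2 3 4 5 7 8 10 12 14 16 19 21 24 27 30; ≤4: 1 1 2 3 5 6 9 11 15 18 23 27 34 39 47 54 64; ≤5: 1 1 2 3 5 7 10 13 18 23 30 37 47 57 70 84 101; ≤6: 1 1 2 3 5 7 11 14 20 26 35 44 58 71 90 110 136; ≤7: 1 1 2 3 5 7 11 15 21 28 38 49 65 82 105 131 164; ≤8: 1 1 2 3 5 7 11 15 22 29 40 52 70 89 116 146 186; ≤9: 1 1 2 3 5 7 11 15 22 30 41 54 73 94 123 157 201; ≤10: 1 1 2 3 5 7 11 15 22 30 42 55 75 97 128 164 212; ≤11: 1 1 2 3 5 7 11 15 22 30 42 56 76 99 131 169 219; ≤12: 1 1 2 3 5 7 11 15 22 30 42 56 77 100 133 172 224; ≤13: 1 1 2 3 5 7 11 15 22 30 42 56 77 101 134 174 227; ≤14: 1 1 2 3 5 7 11 15 22 30 42 56 77 101 135 175 229; ≤15: 1 1 2 3 5 7 11 15 22 30 42 56 77 101 135 176 230. r_15(16) = 230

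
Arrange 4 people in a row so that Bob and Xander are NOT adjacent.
Total - adjacent = 4! - (4-1)!×2 = 24 - 12 = 12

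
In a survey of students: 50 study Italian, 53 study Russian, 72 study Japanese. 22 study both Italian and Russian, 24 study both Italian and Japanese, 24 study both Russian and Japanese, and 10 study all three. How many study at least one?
|A∪B∪C| = 50+53+72-22-24-24+10 = 115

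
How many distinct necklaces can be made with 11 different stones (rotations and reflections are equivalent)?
(11-1)!/2 = 3628800/2 = 1814400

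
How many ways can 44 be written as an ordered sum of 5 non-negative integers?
C(44+5-1, 5-1) = C(48, 4) = 194580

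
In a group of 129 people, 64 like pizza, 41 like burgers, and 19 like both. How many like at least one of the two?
|A∪B| = |A| + |B| - |A∩B| = 64 + 41 - 19 = 86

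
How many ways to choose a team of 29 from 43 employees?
C(43,29) = 43!/(29!×14!) = 78378960360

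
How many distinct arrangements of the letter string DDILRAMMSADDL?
13! / (1! × 1! × 2! × 2! × 4! × 1! × 2!) = 32432400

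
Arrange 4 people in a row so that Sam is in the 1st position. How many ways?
Fix one position: (4-1)! = 6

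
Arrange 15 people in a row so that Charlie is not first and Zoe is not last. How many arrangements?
By inclusion-exclusion: 15! - 2×(15-1)! + (15-2)! = 1307674368000 - 174356582400 + 6227020800 = 1139544806400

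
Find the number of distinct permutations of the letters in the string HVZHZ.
5! / (2! × 2! × 1!) = 30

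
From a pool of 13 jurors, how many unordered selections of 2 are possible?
C(13,2) = 13!/(2!×11!) = 78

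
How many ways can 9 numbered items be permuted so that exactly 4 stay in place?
Choose the 4 fixed points C(9,4) = 126, derange the rest: !5 = Σ_{j=0}^{5} (-1)^j·5!/j! = 120 - 120 + 60 - 20 + 5 - 1 = 44. Product = 126 × 44 = 5544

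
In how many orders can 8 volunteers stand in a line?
8! = 40320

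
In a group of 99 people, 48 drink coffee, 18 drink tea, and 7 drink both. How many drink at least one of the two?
|A∪B| = |A| + |B| - |A∩B| = 48 + 18 - 7 = 59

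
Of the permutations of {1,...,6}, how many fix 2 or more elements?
Exactly j fixed points: C(6,j)·!(6-j); sum over j ≥ 2 (derangement numbers via !m = (m-1)·(!(m-1) + !(m-2)): !0..!4 = 1, 0, 1, 2, 9). Σ_{j=2}^{6} C(6,j)·!(6-j) = C(6,2)·!4 + C(6,3)·!3 + C(6,4)·!2 + C(6,5)·!1 + C(6,6)·!0 = 15·9 + 20·2 + 15·1 + 6·0 + 1·1 = 191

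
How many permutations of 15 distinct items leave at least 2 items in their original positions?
Exactly j fixed points: C(15,j)·!(15-j); sum over j ≥ 2 (derangement numbers via !m = (m-1)·(!(m-1) + !(m-2)): !0..!13 = 1, 0, 1, 2, 9, 44, 265, 1854, 14833, 133496, 1334961, 14684570, 176214841, 2290792932). Σ_{j=2}^{15} C(15,j)·!(15-j) = C(15,2)·!13 + C(15,3)·!12 + C(15,4)·!11 + C(15,5)·!10 + C(15,6)·!9 + C(15,7)·!8 + C(15,8)·!7 + C(15,9)·!6 + C(15,10)·!5 + C(15,11)·!4 + C(15,12)·!3 + C(15,13)·!2 + C(15,14)·!1 + C(15,15)·!0 = 105·2290792932 + 455·176214841 + 1365·14684570 + 3003·1334961 + 5005·133496 + 6435·14833 + 6435·1854 + 5005·265 + 3003·44 + 1365·9 + 455·2 + 105·1 + 15·0 + 1·1 = 345541336531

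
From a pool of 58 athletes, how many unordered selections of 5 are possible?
C(58,5) = 58!/(5!×53!) = 4582116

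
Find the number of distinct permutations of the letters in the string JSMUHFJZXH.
10! / (1! × 1! × 2! × 1! × 1! × 2! × 1! × 1!) = 907200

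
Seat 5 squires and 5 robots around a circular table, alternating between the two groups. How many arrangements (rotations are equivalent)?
Fix one of the squires: (5-1)! ways for the remaining squires, × 5! ways for the robots = 24 × 120 = 2880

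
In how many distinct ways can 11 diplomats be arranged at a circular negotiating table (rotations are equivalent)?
Circular: fix one position, arrange the rest. (11-1)! = 3628800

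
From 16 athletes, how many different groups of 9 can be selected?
C(16,9) = 16!/(9!×7!) = 11440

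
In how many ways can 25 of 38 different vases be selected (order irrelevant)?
C(38,25) = 38!/(25!×13!) = 5414950296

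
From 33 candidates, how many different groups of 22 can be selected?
C(33,22) = 33!/(22!×11!) = 193536720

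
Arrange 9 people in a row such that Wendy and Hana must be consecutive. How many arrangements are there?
Treat the 2 as one block: (9-2+1)! × 2! = 40320 × 2 = 80640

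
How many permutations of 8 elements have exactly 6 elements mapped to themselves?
Choose the 6 fixed points C(8,6) = 28, derange the rest: !2 = Σ_{j=0}^{2} (-1)^j·2!/j! = 2 - 2 + 1 = 1. Product = 28 × 1 = 28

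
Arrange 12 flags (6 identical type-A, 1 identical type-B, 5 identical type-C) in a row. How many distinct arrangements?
12! / (6! × 1! × 5!) = 5544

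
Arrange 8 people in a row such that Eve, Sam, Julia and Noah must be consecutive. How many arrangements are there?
Treat the 4 as one block: (8-4+1)! × 4! = 120 × 24 = 2880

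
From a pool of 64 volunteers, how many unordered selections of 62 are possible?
C(64,62) = 64!/(62!×2!) = 2016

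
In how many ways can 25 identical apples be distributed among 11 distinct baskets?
C(25+11-1, 11-1) = C(35, 10) = 183579396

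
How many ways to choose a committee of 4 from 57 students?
C(57,4) = 57!/(4!×53!) = 395010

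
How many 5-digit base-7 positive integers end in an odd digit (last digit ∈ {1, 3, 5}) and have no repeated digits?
Last∈{1,3,5}. Last=0: 0. Last nonzero: 3×5×P(5,3) = 900. Total = 900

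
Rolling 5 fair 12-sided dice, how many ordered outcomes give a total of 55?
Coefficient of x^55 in (x + x² + ... + x^12)^5. By inclusion-exclusion on dice exceeding 12: Σ_j (-1)^j C(5,j)·C(55-1-12j, 4) = C(5,0)·C(54,4) - C(5,1)·C(42,4) + C(5,2)·C(30,4) - C(5,3)·C(18,4) + C(5,4)·C(6,4) = 1·316251 - 5·111930 + 10·27405 - 10·3060 + 5·15 = 126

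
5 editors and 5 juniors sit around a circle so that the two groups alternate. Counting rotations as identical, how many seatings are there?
Fix one of the editors: (5-1)! ways for the remaining editors, × 5! ways for the juniors = 24 × 120 = 2880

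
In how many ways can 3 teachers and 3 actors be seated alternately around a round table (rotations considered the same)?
Fix one of the teachers: (3-1)! ways for the remaining teachers, × 3! ways for the actors = 2 × 6 = 12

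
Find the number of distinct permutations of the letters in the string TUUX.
4! / (1! × 2! × 1!) = 12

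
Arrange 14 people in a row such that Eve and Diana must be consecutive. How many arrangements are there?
Treat the 2 as one block: (14-2+1)! × 2! = 6227020800 × 2 = 12454041600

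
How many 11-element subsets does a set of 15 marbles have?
C(15,11) = 15!/(11!×4!) = 1365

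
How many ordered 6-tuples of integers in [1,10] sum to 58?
Coefficient of x^58 in (x + x² + ... + x^10)^6. By inclusion-exclusion on dice exceeding 10: Σ_j (-1)^j C(6,j)·C(58-1-10j, 5) = C(6,0)·C(57,5) - C(6,1)·C(47,5) + C(6,2)·C(37,5) - C(6,3)·C(27,5) + C(6,4)·C(17,5) - C(6,5)·C(7,5) = 1·4187106 - 6·1533939 + 15·435897 - 20·80730 + 15·6188 - 6·21 = 21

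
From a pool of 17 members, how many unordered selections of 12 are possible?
C(17,12) = 17!/(12!×5!) = 6188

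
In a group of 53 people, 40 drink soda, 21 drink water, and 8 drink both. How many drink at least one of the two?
|A∪B| = |A| + |B| - |A∩B| = 40 + 21 - 8 = 53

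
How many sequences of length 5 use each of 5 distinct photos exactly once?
5! = 120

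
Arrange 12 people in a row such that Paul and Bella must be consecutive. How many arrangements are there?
Treat the 2 as one block: (12-2+1)! × 2! = 39916800 × 2 = 79833600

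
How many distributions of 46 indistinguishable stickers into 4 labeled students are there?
C(46+4-1, 4-1) = C(49, 3) = 18424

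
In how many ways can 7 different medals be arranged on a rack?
7! = 5040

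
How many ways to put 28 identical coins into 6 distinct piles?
C(28+6-1, 6-1) = C(33, 5) = 237336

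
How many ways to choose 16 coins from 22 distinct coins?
C(22,16) = 22!/(16!×6!) = 74613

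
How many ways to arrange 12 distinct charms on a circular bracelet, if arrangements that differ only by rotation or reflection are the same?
(12-1)!/2 = 39916800/2 = 19958400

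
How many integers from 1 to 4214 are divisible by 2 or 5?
⌊4214/2⌋ + ⌊4214/5⌋ - ⌊4214/10⌋ = 2107 + 842 - 421 = 2528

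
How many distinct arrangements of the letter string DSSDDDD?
7! / (5! × 2!) = 21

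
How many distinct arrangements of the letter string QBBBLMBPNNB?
11! / (1! × 1! × 5! × 2! × 1! × 1!) = 166320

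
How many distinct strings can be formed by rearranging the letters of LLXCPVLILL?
10! / (1! × 5! × 1! × 1! × 1! × 1!) = 30240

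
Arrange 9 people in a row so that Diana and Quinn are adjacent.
Treat as block: (9-1)! × 2! = 40320 × 2 = 80640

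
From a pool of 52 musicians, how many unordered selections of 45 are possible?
C(52,45) = 52!/(45!×7!) = 133784560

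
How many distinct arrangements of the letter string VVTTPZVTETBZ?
12! / (1! × 4! × 2! × 1! × 1! × 3!) = 1663200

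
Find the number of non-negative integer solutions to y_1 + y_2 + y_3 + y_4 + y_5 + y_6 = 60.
C(60+6-1, 6-1) = C(65, 5) = 8259888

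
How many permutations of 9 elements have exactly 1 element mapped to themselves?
Choose the 1 fixed point C(9,1) = 9, derange the rest: !8 = Σ_{j=0}^{8} (-1)^j·8!/j! = 40320 - 40320 + 20160 - 6720 + 1680 - 336 + 56 - 8 + 1 = 14833. Product = 9 × 14833 = 133497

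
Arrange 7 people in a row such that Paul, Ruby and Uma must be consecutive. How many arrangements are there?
Treat the 3 as one block: (7-3+1)! × 3! = 120 × 6 = 720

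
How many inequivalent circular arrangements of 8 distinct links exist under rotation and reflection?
(8-1)!/2 = 5040/2 = 2520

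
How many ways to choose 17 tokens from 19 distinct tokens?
C(19,17) = 19!/(17!×2!) = 171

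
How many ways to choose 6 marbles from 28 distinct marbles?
C(28,6) = 28!/(6!×22!) = 376740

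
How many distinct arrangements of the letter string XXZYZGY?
7! / (2! × 2! × 2! × 1!) = 630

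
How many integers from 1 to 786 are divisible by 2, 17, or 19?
⌊786/2⌋+⌊786/17⌋+⌊786/19⌋ - ⌊786/34⌋-⌊786/38⌋-⌊786/323⌋ + ⌊786/646⌋ = 393+46+41 - 23-20-2 + 1 = 436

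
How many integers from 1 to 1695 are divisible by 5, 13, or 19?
⌊1695/5⌋+⌊1695/13⌋+⌊1695/19⌋ - ⌊1695/65⌋-⌊1695/95⌋-⌊1695/247⌋ + ⌊1695/1235⌋ = 339+130+89 - 26-17-6 + 1 = 510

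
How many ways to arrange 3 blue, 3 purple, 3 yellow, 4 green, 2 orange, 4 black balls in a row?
19! / (3! × 3! × 3! × 4! × 2! × 4!) = 488864376000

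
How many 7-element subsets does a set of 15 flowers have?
C(15,7) = 15!/(7!×8!) = 6435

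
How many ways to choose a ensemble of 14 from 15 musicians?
C(15,14) = 15!/(14!×1!) = 15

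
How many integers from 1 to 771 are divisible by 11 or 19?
⌊771/11⌋ + ⌊771/19⌋ - ⌊771/209⌋ = 70 + 40 - 3 = 107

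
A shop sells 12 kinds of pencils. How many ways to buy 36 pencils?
C(36+12-1, 12-1) = C(47, 11) = 17417133617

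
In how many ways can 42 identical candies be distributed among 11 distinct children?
C(42+11-1, 11-1) = C(52, 10) = 15820024220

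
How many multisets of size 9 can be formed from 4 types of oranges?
C(9+4-1, 4-1) = C(12, 3) = 220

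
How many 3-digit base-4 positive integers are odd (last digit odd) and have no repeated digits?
Last∈{1,3}. Last=0: 0. Last nonzero: 2×2×P(2,1) = 8. Total = 8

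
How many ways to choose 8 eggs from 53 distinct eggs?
C(53,8) = 53!/(8!×45!) = 886322710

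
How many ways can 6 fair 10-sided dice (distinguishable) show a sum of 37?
Coefficient of x^37 in (x + x² + ... + x^10)^6. By inclusion-exclusion on dice exceeding 10: Σ_j (-1)^j C(6,j)·C(37-1-10j, 5) = C(6,0)·C(36,5) - C(6,1)·C(26,5) + C(6,2)·C(16,5) - C(6,3)·C(6,5) = 1·376992 - 6·65780 + 15·4368 - 20·6 = 47712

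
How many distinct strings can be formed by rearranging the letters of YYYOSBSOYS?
10! / (2! × 4! × 3! × 1!) = 12600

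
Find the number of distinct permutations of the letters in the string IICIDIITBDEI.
12! / (1! × 1! × 1! × 1! × 2! × 6!) = 332640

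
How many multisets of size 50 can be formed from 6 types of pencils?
C(50+6-1, 6-1) = C(55, 5) = 3478761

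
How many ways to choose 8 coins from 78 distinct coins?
C(78,8) = 78!/(8!×70!) = 23446881315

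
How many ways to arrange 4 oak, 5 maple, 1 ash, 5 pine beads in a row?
15! / (4! × 5! × 1! × 5!) = 3783780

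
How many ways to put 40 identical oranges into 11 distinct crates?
C(40+11-1, 11-1) = C(50, 10) = 10272278170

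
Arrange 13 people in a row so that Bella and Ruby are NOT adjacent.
Total - adjacent = 13! - (13-1)!×2 = 6227020800 - 958003200 = 5269017600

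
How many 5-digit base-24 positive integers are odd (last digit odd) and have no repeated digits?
Last∈{1,3,5,7,9,11,13,15,17,19,21,23}. Last=0: 0. Last nonzero: 12×22×P(22,3) = 2439360. Total = 2439360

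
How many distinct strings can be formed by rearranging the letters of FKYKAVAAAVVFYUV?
15! / (4! × 1! × 2! × 4! × 2! × 2!) = 283783500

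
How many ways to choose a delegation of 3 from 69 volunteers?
C(69,3) = 69!/(3!×66!) = 52394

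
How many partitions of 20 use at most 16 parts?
By conjugation, equals partitions of 20 into parts ≤ 16. Let r_j(i) = number of partitions of i into parts ≤ j, for i = 0..20. r_1(i) = 1 for all i; r_j(i) = r_{j-1}(i) + r_j(i-j). Rows j = 2..16: ≤2: 1 1 2 2 3 3 4 4 5 5 6 6 7 7 8 8 9 9 10 10 11; ≤3: 1 1 2 3 4 5 7 8 10 12 14 16 19 21 24 27 30 33 37 40 44; ≤4: 1 1 2 3 5 6 9 11 15 18 23 27 34 39 47 54 64 72 84 94 108; ≤5: 1 1 2 3 5 7 10 13 18 23 30 37 47 57 70 84 101 119 141 164 192; ≤6: 1 1 2 3 5 7 11 14 20 26 35 44 58 71 90 110 136 163 199 235 282; ≤7: 1 1 2 3 5 7 11 15 21 28 38 49 65 82 105 131 164 201 248 300 364; ≤8: 1 1 2 3 5 7 11 15 22 29 40 52 70 89 116 146 186 230 288 352 434; ≤9: 1 1 2 3 5 7 11 15 22 30 41 54 73 94 123 157 201 252 318 393 488; ≤10: 1 1 2 3 5 7 11 15 22 30 42 55 75 97 128 164 212 267 340 423 530; ≤11: 1 1 2 3 5 7 11 15 22 30 42 56 76 99 131 169 219 278 355 445 560; ≤12: 1 1 2 3 5 7 11 15 22 30 42 56 77 100 133 172 224 285 366 460 582; ≤13: 1 1 2 3 5 7 11 15 22 30 42 56 77 101 134 174 227 290 373 471 597; ≤14: 1 1 2 3 5 7 11 15 22 30 42 56 77 101 135 175 229 293 378 478 608; ≤15: 1 1 2 3 5 7 11 15 22 30 42 56 77 101 135 176 230 295 381 483 615; ≤16: 1 1 2 3 5 7 11 15 22 30 42 56 77 101 135 176 231 296 383 486 620. r_16(20) = 620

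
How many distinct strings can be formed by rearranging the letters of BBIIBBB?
7! / (2! × 5!) = 21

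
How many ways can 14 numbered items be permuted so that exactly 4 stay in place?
Choose the 4 fixed points C(14,4) = 1001, derange the rest: !10 = Σ_{j=0}^{10} (-1)^j·10!/j! = 3628800 - 3628800 + 1814400 - 604800 + 151200 - 30240 + 5040 - 720 + 90 - 10 + 1 = 1334961. Product = 1001 × 1334961 = 1336295961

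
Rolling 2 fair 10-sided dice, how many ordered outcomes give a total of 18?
Coefficient of x^18 in (x + x² + ... + x^10)^2. By inclusion-exclusion on dice exceeding 10: Σ_j (-1)^j C(2,j)·C(18-1-10j, 1) = C(2,0)·C(17,1) - C(2,1)·C(7,1) = 1·17 - 2·7 = 3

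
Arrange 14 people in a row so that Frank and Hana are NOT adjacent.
Total - adjacent = 14! - (14-1)!×2 = 87178291200 - 12454041600 = 74724249600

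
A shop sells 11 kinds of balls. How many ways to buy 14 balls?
C(14+11-1, 11-1) = C(24, 10) = 1961256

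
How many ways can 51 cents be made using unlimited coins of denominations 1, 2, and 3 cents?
Coefficient of x^51 in 1/(1-x^1) · 1/(1-x^2) · 1/(1-x^3). Case on j = number of 3-cent coins (j = 0..17); remainder r = 51 - 3j is made from {1,2} in ⌊r/2⌋+1 ways. r = 51, 48, 45, 42, 39, 36, 33, 30, 27, 24, 21, 18, 15, 12, 9, 6, 3, 0 → 26 + 25 + 23 + 22 + 20 + 19 + 17 + 16 + 14 + 13 + 11 + 10 + 8 + 7 + 5 + 4 + 2 + 1 = 243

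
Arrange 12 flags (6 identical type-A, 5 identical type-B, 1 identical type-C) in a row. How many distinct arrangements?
12! / (6! × 5! × 1!) = 5544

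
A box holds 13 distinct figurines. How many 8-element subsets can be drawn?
C(13,8) = 13!/(8!×5!) = 1287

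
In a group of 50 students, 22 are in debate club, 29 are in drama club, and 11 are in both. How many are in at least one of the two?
|A∪B| = |A| + |B| - |A∩B| = 22 + 29 - 11 = 40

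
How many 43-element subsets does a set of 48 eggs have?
C(48,43) = 48!/(43!×5!) = 1712304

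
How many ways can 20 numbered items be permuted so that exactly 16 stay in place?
Choose the 16 fixed points C(20,16) = 4845, derange the rest: !4 = Σ_{j=0}^{4} (-1)^j·4!/j! = 24 - 24 + 12 - 4 + 1 = 9. Product = 4845 × 9 = 43605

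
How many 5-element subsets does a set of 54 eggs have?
C(54,5) = 54!/(5!×49!) = 3162510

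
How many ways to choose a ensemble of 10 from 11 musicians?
C(11,10) = 11!/(10!×1!) = 11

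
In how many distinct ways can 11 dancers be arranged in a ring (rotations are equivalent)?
Circular: fix one position, arrange the rest. (11-1)! = 3628800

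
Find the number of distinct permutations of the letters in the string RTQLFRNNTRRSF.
13! / (1! × 2! × 1! × 2! × 1! × 2! × 4!) = 32432400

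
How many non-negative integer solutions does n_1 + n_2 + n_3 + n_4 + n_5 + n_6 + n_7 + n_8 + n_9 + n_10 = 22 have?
C(22+10-1, 10-1) = C(31, 9) = 20160075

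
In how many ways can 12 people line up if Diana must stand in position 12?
Fix one position: (12-1)! = 39916800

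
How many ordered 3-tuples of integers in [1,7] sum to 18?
Coefficient of x^18 in (x + x² + ... + x^7)^3. By inclusion-exclusion on dice exceeding 7: Σ_j (-1)^j C(3,j)·C(18-1-7j, 2) = C(3,0)·C(17,2) - C(3,1)·C(10,2) + C(3,2)·C(3,2) = 1·136 - 3·45 + 3·3 = 10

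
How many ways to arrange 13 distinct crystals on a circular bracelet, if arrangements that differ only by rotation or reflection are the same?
(13-1)!/2 = 479001600/2 = 239500800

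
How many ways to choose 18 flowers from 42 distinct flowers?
C(42,18) = 42!/(18!×24!) = 353697121050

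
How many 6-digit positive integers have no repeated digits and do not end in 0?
Last digit: 9 nonzero choices. First digit: 8 (nonzero, ≠last). Middle 4: P(8,4) = 1680. Total = 120960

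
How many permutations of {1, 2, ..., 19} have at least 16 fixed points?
Exactly j fixed points: C(19,j)·!(19-j); sum over j ≥ 16 (derangement numbers via !m = (m-1)·(!(m-1) + !(m-2)): !0..!3 = 1, 0, 1, 2). Σ_{j=16}^{19} C(19,j)·!(19-j) = C(19,16)·!3 + C(19,17)·!2 + C(19,18)·!1 + C(19,19)·!0 = 969·2 + 171·1 + 19·0 + 1·1 = 2110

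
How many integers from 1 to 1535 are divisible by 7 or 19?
⌊1535/7⌋ + ⌊1535/19⌋ - ⌊1535/133⌋ = 219 + 80 - 11 = 288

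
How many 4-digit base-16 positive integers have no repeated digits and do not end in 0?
Last digit: 15 nonzero choices. First digit: 14 (nonzero, ≠last). Middle 2: P(14,2) = 182. Total = 38220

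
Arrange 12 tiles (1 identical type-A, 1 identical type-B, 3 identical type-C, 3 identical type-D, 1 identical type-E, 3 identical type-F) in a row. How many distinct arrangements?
12! / (1! × 1! × 3! × 3! × 1! × 3!) = 2217600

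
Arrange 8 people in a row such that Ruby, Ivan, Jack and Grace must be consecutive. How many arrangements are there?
Treat the 4 as one block: (8-4+1)! × 4! = 120 × 24 = 2880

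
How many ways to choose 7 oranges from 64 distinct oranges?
C(64,7) = 64!/(7!×57!) = 621216192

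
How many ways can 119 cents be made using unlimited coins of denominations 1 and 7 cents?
Coefficient of x^119 in 1/(1-x^1) · 1/(1-x^7). Use j coins of 7 for j = 0..⌊119/7⌋ = 17, the rest in 1s: 17 + 1 = 18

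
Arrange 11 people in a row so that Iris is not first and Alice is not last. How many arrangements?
By inclusion-exclusion: 11! - 2×(11-1)! + (11-2)! = 39916800 - 7257600 + 362880 = 33022080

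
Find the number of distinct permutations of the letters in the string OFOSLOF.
7! / (1! × 1! × 3! × 2!) = 420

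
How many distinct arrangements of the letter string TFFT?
4! / (2! × 2!) = 6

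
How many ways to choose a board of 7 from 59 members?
C(59,7) = 59!/(7!×52!) = 341149446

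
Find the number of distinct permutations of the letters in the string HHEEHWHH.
8! / (1! × 2! × 5!) = 168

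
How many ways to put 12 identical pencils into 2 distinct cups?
C(12+2-1, 2-1) = C(13, 1) = 13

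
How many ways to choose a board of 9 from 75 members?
C(75,9) = 75!/(9!×66!) = 125595622175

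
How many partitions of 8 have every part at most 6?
Let r_j(i) = number of partitions of i into parts ≤ j, for i = 0..8. r_1(i) = 1 for all i; r_j(i) = r_{j-1}(i) + r_j(i-j). Rows j = 2..6: ≤2: 1 1 2 2 3 3 4 4 5; ≤3: 1 1 2 3 4 5 7 8 10; ≤4: 1 1 2 3 5 6 9 11 15; ≤5: 1 1 2 3 5 7 10 13 18; ≤6: 1 1 2 3 5 7 11 14 20. r_6(8) = 20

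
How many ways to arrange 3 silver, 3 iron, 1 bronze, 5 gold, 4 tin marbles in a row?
16! / (3! × 3! × 1! × 5! × 4!) = 201801600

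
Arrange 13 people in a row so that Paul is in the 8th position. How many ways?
Fix one position: (13-1)! = 479001600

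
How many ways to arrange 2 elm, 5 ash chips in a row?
7! / (2! × 5!) = 21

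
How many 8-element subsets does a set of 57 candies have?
C(57,8) = 57!/(8!×49!) = 1652411475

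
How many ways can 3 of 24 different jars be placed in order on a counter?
P(24,3) = 24!/(24-3)! = 12144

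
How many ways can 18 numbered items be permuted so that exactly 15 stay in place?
Choose the 15 fixed points C(18,15) = 816, derange the rest: !3 = Σ_{j=0}^{3} (-1)^j·3!/j! = 6 - 6 + 3 - 1 = 2. Product = 816 × 2 = 1632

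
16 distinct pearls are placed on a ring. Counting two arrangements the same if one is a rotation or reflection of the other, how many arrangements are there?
(16-1)!/2 = 1307674368000/2 = 653837184000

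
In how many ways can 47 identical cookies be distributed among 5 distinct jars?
C(47+5-1, 5-1) = C(51, 4) = 249900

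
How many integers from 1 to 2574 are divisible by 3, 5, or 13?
⌊2574/3⌋+⌊2574/5⌋+⌊2574/13⌋ - ⌊2574/15⌋-⌊2574/39⌋-⌊2574/65⌋ + ⌊2574/195⌋ = 858+514+198 - 171-66-39 + 13 = 1307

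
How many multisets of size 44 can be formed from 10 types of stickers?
C(44+10-1, 10-1) = C(53, 9) = 4431613550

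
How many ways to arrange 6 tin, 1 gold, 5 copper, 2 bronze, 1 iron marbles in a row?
15! / (6! × 1! × 5! × 2! × 1!) = 7567560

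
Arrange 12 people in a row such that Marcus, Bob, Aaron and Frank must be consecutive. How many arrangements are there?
Treat the 4 as one block: (12-4+1)! × 4! = 362880 × 24 = 8709120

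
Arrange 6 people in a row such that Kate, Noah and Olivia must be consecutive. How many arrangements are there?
Treat the 3 as one block: (6-3+1)! × 3! = 24 × 6 = 144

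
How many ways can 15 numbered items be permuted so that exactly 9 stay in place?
Choose the 9 fixed points C(15,9) = 5005, derange the rest: !6 = Σ_{j=0}^{6} (-1)^j·6!/j! = 720 - 720 + 360 - 120 + 30 - 6 + 1 = 265. Product = 5005 × 265 = 1326325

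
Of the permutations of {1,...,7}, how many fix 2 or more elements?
Exactly j fixed points: C(7,j)·!(7-j); sum over j ≥ 2 (derangement numbers via !m = (m-1)·(!(m-1) + !(m-2)): !0..!5 = 1, 0, 1, 2, 9, 44). Σ_{j=2}^{7} C(7,j)·!(7-j) = C(7,2)·!5 + C(7,3)·!4 + C(7,4)·!3 + C(7,5)·!2 + C(7,6)·!1 + C(7,7)·!0 = 21·44 + 35·9 + 35·2 + 21·1 + 7·0 + 1·1 = 1331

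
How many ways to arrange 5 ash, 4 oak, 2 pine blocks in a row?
11! / (5! × 4! × 2!) = 6930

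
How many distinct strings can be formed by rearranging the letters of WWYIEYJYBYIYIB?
14! / (2! × 5! × 3! × 1! × 1! × 2!) = 30270240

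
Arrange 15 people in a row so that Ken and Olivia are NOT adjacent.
Total - adjacent = 15! - (15-1)!×2 = 1307674368000 - 174356582400 = 1133317785600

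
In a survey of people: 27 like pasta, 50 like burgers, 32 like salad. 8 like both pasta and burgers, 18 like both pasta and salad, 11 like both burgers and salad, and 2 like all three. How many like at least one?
|A∪B∪C| = 27+50+32-8-18-11+2 = 74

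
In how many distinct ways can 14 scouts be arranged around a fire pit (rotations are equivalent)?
Circular: fix one position, arrange the rest. (14-1)! = 6227020800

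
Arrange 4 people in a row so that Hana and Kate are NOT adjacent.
Total - adjacent = 4! - (4-1)!×2 = 24 - 12 = 12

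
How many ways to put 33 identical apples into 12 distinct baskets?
C(33+12-1, 12-1) = C(44, 11) = 7669339132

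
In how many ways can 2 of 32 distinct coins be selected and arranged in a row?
P(32,2) = 32!/(32-2)! = 992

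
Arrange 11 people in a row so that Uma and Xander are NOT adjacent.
Total - adjacent = 11! - (11-1)!×2 = 39916800 - 7257600 = 32659200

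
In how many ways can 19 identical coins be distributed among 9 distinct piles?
C(19+9-1, 9-1) = C(27, 8) = 2220075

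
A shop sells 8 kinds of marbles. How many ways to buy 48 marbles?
C(48+8-1, 8-1) = C(55, 7) = 202927725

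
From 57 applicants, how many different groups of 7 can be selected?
C(57,7) = 57!/(7!×50!) = 264385836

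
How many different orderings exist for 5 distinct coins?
5! = 120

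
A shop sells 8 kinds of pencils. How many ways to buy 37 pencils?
C(37+8-1, 8-1) = C(44, 7) = 38320568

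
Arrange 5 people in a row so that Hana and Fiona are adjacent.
Treat as block: (5-1)! × 2! = 24 × 2 = 48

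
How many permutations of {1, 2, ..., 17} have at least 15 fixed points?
Exactly j fixed points: C(17,j)·!(17-j); sum over j ≥ 15 (derangement numbers via !m = (m-1)·(!(m-1) + !(m-2)): !0..!2 = 1, 0, 1). Σ_{j=15}^{17} C(17,j)·!(17-j) = C(17,15)·!2 + C(17,16)·!1 + C(17,17)·!0 = 136·1 + 17·0 + 1·1 = 137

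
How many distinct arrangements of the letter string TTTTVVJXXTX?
11! / (1! × 5! × 3! × 2!) = 27720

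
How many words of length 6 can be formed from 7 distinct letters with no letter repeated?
P(7,6) = 7!/(7-6)! = 5040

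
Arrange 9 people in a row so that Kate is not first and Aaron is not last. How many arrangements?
By inclusion-exclusion: 9! - 2×(9-1)! + (9-2)! = 362880 - 80640 + 5040 = 287280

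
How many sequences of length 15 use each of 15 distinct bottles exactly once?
15! = 1307674368000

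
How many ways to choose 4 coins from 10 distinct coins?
C(10,4) = 10!/(4!×6!) = 210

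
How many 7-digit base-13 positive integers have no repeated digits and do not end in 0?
Last digit: 12 nonzero choices. First digit: 11 (nonzero, ≠last). Middle 5: P(11,5) = 55440. Total = 7318080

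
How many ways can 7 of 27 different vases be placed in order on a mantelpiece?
P(27,7) = 27!/(27-7)! = 4475671200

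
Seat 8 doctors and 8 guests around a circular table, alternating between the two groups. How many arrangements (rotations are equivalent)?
Fix one of the doctors: (8-1)! ways for the remaining doctors, × 8! ways for the guests = 5040 × 40320 = 203212800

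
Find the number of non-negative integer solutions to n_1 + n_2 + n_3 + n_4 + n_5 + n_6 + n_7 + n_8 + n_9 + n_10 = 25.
C(25+10-1, 10-1) = C(34, 9) = 52451256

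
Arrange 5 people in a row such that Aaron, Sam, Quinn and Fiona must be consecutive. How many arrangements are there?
Treat the 4 as one block: (5-4+1)! × 4! = 2 × 24 = 48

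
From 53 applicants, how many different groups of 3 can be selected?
C(53,3) = 53!/(3!×50!) = 23426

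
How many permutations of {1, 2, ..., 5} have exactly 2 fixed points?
Choose the 2 fixed points C(5,2) = 10, derange the rest: !3 = Σ_{j=0}^{3} (-1)^j·3!/j! = 6 - 6 + 3 - 1 = 2. Product = 10 × 2 = 20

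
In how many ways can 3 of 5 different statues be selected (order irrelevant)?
C(5,3) = 5!/(3!×2!) = 10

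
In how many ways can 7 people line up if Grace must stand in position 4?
Fix one position: (7-1)! = 720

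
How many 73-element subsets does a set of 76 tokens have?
C(76,73) = 76!/(73!×3!) = 70300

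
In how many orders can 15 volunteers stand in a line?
15! = 1307674368000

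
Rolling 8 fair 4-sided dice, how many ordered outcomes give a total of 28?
Coefficient of x^28 in (x + x² + ... + x^4)^8. By inclusion-exclusion on dice exceeding 4: Σ_j (-1)^j C(8,j)·C(28-1-4j, 7) = C(8,0)·C(27,7) - C(8,1)·C(23,7) + C(8,2)·C(19,7) - C(8,3)·C(15,7) + C(8,4)·C(11,7) - C(8,5)·C(7,7) = 1·888030 - 8·245157 + 28·50388 - 56·6435 + 70·330 - 56·1 = 322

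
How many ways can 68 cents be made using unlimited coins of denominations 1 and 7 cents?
Coefficient of x^68 in 1/(1-x^1) · 1/(1-x^7). Use j coins of 7 for j = 0..⌊68/7⌋ = 9, the rest in 1s: 9 + 1 = 10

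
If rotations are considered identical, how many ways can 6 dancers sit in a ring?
Circular: fix one position, arrange the rest. (6-1)! = 120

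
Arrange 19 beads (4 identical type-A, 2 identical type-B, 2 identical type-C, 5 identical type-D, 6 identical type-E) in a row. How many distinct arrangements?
19! / (4! × 2! × 2! × 5! × 6!) = 14665931280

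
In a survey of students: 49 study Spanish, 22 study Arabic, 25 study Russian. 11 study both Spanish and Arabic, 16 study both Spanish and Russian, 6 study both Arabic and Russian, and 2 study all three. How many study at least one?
|A∪B∪C| = 49+22+25-11-16-6+2 = 65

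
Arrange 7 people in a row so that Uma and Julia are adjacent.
Treat as block: (7-1)! × 2! = 720 × 2 = 1440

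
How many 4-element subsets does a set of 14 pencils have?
C(14,4) = 14!/(4!×10!) = 1001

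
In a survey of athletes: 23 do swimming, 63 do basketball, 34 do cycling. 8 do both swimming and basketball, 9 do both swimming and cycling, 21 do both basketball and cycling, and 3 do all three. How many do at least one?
|A∪B∪C| = 23+63+34-8-9-21+3 = 85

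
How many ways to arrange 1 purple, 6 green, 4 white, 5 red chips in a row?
16! / (1! × 6! × 4! × 5!) = 10090080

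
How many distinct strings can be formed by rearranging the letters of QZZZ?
4! / (1! × 3!) = 4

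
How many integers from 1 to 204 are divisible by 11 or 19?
⌊204/11⌋ + ⌊204/19⌋ - ⌊204/209⌋ = 18 + 10 - 0 = 28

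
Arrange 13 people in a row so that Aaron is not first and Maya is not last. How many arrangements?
By inclusion-exclusion: 13! - 2×(13-1)! + (13-2)! = 6227020800 - 958003200 + 39916800 = 5308934400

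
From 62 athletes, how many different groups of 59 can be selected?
C(62,59) = 62!/(59!×3!) = 37820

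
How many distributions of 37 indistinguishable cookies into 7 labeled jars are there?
C(37+7-1, 7-1) = C(43, 6) = 6096454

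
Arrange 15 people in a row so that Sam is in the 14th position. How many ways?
Fix one position: (15-1)! = 87178291200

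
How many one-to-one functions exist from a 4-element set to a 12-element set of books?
P(12,4) = 12!/(12-4)! = 11880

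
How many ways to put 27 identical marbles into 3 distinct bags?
C(27+3-1, 3-1) = C(29, 2) = 406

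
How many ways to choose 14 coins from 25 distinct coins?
C(25,14) = 25!/(14!×11!) = 4457400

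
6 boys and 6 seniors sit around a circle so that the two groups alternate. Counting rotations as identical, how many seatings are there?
Fix one of the boys: (6-1)! ways for the remaining boys, × 6! ways for the seniors = 120 × 720 = 86400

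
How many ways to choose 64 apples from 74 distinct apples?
C(74,64) = 74!/(64!×10!) = 718406958841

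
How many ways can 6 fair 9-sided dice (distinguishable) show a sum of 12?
Coefficient of x^12 in (x + x² + ... + x^9)^6. By inclusion-exclusion on dice exceeding 9: Σ_j (-1)^j C(6,j)·C(12-1-9j, 5) = C(6,0)·C(11,5) = 1·462 = 462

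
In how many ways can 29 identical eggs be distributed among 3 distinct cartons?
C(29+3-1, 3-1) = C(31, 2) = 465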